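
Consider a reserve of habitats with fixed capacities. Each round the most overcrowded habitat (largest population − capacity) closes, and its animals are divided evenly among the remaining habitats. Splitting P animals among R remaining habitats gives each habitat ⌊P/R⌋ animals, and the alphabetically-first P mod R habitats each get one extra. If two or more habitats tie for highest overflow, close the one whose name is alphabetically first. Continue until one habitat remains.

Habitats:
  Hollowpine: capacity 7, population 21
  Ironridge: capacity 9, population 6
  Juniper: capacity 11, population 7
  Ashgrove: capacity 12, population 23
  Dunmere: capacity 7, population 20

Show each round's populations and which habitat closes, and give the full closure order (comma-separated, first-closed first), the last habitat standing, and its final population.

Round 1: Ashgrove=23 Dunmere=20 Hollowpine=21 Ironridge=6 Juniper=7 → close Hollowpine (overflow 14)
  21÷4 = 5 each, +1 to first 1
Round 2: Ashgrove=29 Dunmere=25 Ironridge=11 Juniper=12 → close Dunmere (overflow 18)
  25÷3 = 8 each, +1 to first 1
Round 3: Ashgrove=38 Ironridge=19 Juniper=20 → close Ashgrove (overflow 26)
  38÷2 = 19 each, +1 to first 0
Round 4: Ironridge=38 Juniper=39 → close Ironridge (overflow 29)
  38÷1 = 38 each, +1 to first 0

Closure order: Hollowpine, Dunmere, Ashgrove, Ironridge
Last habitat: Juniper with 77 animals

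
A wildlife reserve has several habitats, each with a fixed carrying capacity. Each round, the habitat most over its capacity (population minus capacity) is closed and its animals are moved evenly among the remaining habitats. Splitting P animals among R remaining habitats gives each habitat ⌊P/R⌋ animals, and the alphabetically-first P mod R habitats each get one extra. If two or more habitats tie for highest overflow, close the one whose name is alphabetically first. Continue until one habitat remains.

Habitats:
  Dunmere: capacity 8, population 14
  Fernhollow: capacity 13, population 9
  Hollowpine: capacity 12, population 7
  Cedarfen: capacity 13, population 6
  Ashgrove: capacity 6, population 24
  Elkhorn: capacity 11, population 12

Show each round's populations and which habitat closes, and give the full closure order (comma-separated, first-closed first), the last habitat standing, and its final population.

Closure order: Ashgrove, Dunmere, Elkhorn, Fernhollow, Cedarfen
Last habitat: Hollowpine with 72 animals

Round 1: Ashgrove=24 Cedarfen=6 Dunmere=14 Elkhorn=12 Fernhollow=9 Hollowpine=7 → close Ashgrove (overflow 18)
  24÷5 = 4 each, +1 to first 4
Round 2: Cedarfen=11 Dunmere=19 Elkhorn=17 Fernhollow=14 Hollowpine=11 → close Dunmere (overflow 11)
  19÷4 = 4 each, +1 to first 3
Round 3: Cedarfen=16 Elkhorn=22 Fernhollow=19 Hollowpine=15 → close Elkhorn (overflow 11)
  22÷3 = 7 each, +1 to first 1
Round 4: Cedarfen=24 Fernhollow=26 Hollowpine=22 → close Fernhollow (overflow 13)
  26÷2 = 13 each, +1 to first 0
Round 5: Cedarfen=37 Hollowpine=35 → close Cedarfen (overflow 24)
  37÷1 = 37 each, +1 to first 0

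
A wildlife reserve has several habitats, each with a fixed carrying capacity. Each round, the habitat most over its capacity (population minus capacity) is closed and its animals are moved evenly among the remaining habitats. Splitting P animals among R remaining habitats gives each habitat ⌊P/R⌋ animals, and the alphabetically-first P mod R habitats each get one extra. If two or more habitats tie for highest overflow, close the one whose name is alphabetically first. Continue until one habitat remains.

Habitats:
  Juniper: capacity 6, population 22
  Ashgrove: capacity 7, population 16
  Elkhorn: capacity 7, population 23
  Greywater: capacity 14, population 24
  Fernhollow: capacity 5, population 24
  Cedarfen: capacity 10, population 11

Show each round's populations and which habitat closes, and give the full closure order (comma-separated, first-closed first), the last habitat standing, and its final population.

Round 1: Ashgrove=16 Cedarfen=11 Elkhorn=23 Fernhollow=24 Greywater=24 Juniper=22 → close Fernhollow (overflow 19)
  24÷5 = 4 each, +1 to first 4
Round 2: Ashgrove=21 Cedarfen=16 Elkhorn=28 Greywater=29 Juniper=26 → close Elkhorn (overflow 21)
  28÷4 = 7 each, +1 to first 0
Round 3: Ashgrove=28 Cedarfen=23 Greywater=36 Juniper=33 → close Juniper (overflow 27)
  33÷3 = 11 each, +1 to first 0
Round 4: Ashgrove=39 Cedarfen=34 Greywater=47 → close Greywater (overflow 33)
  47÷2 = 23 each, +1 to first 1
Round 5: Ashgrove=63 Cedarfen=57 → close Ashgrove (overflow 56)
  63÷1 = 63 each, +1 to first 0

Closure order: Fernhollow, Elkhorn, Juniper, Greywater, Ashgrove
Last habitat: Cedarfen with 120 animals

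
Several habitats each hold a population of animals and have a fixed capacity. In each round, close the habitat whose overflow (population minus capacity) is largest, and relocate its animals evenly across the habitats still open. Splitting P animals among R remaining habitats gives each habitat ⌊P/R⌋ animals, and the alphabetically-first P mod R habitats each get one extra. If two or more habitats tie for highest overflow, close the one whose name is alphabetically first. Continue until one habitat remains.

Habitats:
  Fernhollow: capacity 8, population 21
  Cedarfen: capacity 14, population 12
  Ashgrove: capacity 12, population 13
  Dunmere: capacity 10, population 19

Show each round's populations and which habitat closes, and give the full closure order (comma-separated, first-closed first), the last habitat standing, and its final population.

Closure order: Fernhollow, Dunmere, Ashgrove
Last habitat: Cedarfen with 65 animals

Round 1: Ashgrove=13 Cedarfen=12 Dunmere=19 Fernhollow=21 → close Fernhollow (overflow 13)
  21÷3 = 7 each, +1 to first 0
Round 2: Ashgrove=20 Cedarfen=19 Dunmere=26 → close Dunmere (overflow 16)
  26÷2 = 13 each, +1 to first 0
Round 3: Ashgrove=33 Cedarfen=32 → close Ashgrove (overflow 21)
  33÷1 = 33 each, +1 to first 0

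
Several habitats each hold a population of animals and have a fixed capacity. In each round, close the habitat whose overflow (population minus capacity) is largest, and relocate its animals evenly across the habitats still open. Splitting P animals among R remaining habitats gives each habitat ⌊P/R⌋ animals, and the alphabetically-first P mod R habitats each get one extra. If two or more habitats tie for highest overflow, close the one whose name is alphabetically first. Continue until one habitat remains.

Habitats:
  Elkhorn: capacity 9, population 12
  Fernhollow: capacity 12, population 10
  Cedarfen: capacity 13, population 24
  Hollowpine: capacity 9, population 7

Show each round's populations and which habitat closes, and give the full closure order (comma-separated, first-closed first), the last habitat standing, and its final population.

Round 1: Cedarfen=24 Elkhorn=12 Fernhollow=10 Hollowpine=7 → close Cedarfen (overflow 11)
  24÷3 = 8 each, +1 to first 0
Round 2: Elkhorn=20 Fernhollow=18 Hollowpine=15 → close Elkhorn (overflow 11)
  20÷2 = 10 each, +1 to first 0
Round 3: Fernhollow=28 Hollowpine=25 → close Fernhollow (overflow 16)
  28÷1 = 28 each, +1 to first 0

Closure order: Cedarfen, Elkhorn, Fernhollow
Last habitat: Hollowpine with 53 animals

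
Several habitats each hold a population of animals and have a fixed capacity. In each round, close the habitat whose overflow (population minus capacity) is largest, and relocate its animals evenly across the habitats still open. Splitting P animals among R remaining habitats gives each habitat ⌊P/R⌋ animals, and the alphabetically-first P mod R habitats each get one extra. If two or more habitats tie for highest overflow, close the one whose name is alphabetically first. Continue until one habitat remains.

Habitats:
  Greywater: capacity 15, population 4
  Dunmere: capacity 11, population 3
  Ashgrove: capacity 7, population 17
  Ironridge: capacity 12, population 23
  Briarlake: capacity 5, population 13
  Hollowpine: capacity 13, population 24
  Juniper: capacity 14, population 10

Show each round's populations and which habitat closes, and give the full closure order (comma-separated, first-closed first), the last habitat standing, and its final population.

Closure order: Hollowpine, Ironridge, Ashgrove, Briarlake, Juniper, Dunmere
Last habitat: Greywater with 94 animals

Round 1: Ashgrove=17 Briarlake=13 Dunmere=3 Greywater=4 Hollowpine=24 Ironridge=23 Juniper=10 → close Hollowpine (overflow 11)
  24÷6 = 4 each, +1 to first 0
Round 2: Ashgrove=21 Briarlake=17 Dunmere=7 Greywater=8 Ironridge=27 Juniper=14 → close Ironridge (overflow 15)
  27÷5 = 5 each, +1 to first 2
Round 3: Ashgrove=27 Briarlake=23 Dunmere=12 Greywater=13 Juniper=19 → close Ashgrove (overflow 20)
  27÷4 = 6 each, +1 to first 3
Round 4: Briarlake=30 Dunmere=19 Greywater=20 Juniper=25 → close Briarlake (overflow 25)
  30÷3 = 10 each, +1 to first 0
Round 5: Dunmere=29 Greywater=30 Juniper=35 → close Juniper (overflow 21)
  35÷2 = 17 each, +1 to first 1
Round 6: Dunmere=47 Greywater=47 → close Dunmere (overflow 36)
  47÷1 = 47 each, +1 to first 0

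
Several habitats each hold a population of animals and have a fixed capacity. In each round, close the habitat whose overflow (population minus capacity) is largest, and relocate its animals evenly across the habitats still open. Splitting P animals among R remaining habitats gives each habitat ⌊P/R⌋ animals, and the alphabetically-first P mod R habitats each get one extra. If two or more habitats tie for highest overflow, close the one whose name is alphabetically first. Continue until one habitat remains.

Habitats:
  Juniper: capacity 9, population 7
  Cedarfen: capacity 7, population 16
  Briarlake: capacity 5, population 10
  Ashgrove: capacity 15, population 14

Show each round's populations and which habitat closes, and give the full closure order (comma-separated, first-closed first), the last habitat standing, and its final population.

Closure order: Cedarfen, Briarlake, Ashgrove
Last habitat: Juniper with 47 animals

Round 1: Ashgrove=14 Briarlake=10 Cedarfen=16 Juniper=7 → close Cedarfen (overflow 9)
  16÷3 = 5 each, +1 to first 1
Round 2: Ashgrove=20 Briarlake=15 Juniper=12 → close Briarlake (overflow 10)
  15÷2 = 7 each, +1 to first 1
Round 3: Ashgrove=28 Juniper=19 → close Ashgrove (overflow 13)
  28÷1 = 28 each, +1 to first 0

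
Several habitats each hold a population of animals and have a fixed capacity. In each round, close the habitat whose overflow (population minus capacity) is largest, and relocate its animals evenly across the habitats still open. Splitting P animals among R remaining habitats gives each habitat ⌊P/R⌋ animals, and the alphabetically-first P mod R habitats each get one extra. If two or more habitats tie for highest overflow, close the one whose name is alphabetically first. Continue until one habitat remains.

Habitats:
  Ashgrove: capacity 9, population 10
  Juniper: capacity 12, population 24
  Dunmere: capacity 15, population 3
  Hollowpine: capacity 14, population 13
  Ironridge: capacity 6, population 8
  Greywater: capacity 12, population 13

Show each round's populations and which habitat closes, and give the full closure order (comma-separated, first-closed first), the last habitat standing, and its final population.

Closure order: Juniper, Ashgrove, Greywater, Ironridge, Hollowpine
Last habitat: Dunmere with 71 animals

Round 1: Ashgrove=10 Dunmere=3 Greywater=13 Hollowpine=13 Ironridge=8 Juniper=24 → close Juniper (overflow 12)
  24÷5 = 4 each, +1 to first 4
Round 2: Ashgrove=15 Dunmere=8 Greywater=18 Hollowpine=18 Ironridge=12 → close Ashgrove (overflow 6)
  15÷4 = 3 each, +1 to first 3
Round 3: Dunmere=12 Greywater=22 Hollowpine=22 Ironridge=15 → close Greywater (overflow 10)
  22÷3 = 7 each, +1 to first 1
Round 4: Dunmere=20 Hollowpine=29 Ironridge=22 → close Ironridge (overflow 16)
  22÷2 = 11 each, +1 to first 0
Round 5: Dunmere=31 Hollowpine=40 → close Hollowpine (overflow 26)
  40÷1 = 40 each, +1 to first 0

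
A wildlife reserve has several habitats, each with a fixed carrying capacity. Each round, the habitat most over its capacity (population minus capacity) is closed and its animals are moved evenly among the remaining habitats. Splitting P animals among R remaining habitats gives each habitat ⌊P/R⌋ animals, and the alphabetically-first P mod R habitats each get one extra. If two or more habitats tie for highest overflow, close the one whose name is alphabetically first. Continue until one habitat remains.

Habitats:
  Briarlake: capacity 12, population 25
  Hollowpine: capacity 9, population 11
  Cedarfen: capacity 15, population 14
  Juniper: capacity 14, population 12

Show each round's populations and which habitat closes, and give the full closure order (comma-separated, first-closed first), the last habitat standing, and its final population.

Closure order: Briarlake, Hollowpine, Cedarfen
Last habitat: Juniper with 62 animals

Round 1: Briarlake=25 Cedarfen=14 Hollowpine=11 Juniper=12 → close Briarlake (overflow 13)
  25÷3 = 8 each, +1 to first 1
Round 2: Cedarfen=23 Hollowpine=19 Juniper=20 → close Hollowpine (overflow 10)
  19÷2 = 9 each, +1 to first 1
Round 3: Cedarfen=33 Juniper=29 → close Cedarfen (overflow 18)
  33÷1 = 33 each, +1 to first 0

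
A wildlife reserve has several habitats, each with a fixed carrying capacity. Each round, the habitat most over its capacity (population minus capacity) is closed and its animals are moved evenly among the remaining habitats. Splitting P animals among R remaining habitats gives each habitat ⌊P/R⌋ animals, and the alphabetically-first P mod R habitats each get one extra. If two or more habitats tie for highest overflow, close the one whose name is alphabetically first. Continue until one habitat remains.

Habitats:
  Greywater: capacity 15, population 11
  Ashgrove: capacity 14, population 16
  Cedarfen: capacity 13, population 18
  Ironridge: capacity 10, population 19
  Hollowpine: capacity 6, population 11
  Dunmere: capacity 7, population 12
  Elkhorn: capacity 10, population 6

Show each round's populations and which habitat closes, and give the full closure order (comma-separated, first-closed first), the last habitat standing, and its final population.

Closure order: Ironridge, Cedarfen, Dunmere, Ashgrove, Hollowpine, Elkhorn
Last habitat: Greywater with 93 animals

Round 1: Ashgrove=16 Cedarfen=18 Dunmere=12 Elkhorn=6 Greywater=11 Hollowpine=11 Ironridge=19 → close Ironridge (overflow 9)
  19÷6 = 3 each, +1 to first 1
Round 2: Ashgrove=20 Cedarfen=21 Dunmere=15 Elkhorn=9 Greywater=14 Hollowpine=14 → close Cedarfen (overflow 8)
  21÷5 = 4 each, +1 to first 1
Round 3: Ashgrove=25 Dunmere=19 Elkhorn=13 Greywater=18 Hollowpine=18 → close Dunmere (overflow 12)
  19÷4 = 4 each, +1 to first 3
Round 4: Ashgrove=30 Elkhorn=18 Greywater=23 Hollowpine=22 → close Ashgrove (overflow 16)
  30÷3 = 10 each, +1 to first 0
Round 5: Elkhorn=28 Greywater=33 Hollowpine=32 → close Hollowpine (overflow 26)
  32÷2 = 16 each, +1 to first 0
Round 6: Elkhorn=44 Greywater=49 → close Elkhorn (overflow 34)
  44÷1 = 44 each, +1 to first 0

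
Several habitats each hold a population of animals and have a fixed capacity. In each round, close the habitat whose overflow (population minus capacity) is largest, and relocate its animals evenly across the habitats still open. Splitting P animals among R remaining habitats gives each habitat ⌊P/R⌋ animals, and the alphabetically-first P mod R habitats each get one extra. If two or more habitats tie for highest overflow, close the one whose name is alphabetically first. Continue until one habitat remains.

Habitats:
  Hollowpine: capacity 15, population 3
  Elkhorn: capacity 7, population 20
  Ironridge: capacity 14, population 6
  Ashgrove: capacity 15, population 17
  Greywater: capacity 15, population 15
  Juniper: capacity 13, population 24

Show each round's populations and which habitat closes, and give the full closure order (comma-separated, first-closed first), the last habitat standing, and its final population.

Round 1: Ashgrove=17 Elkhorn=20 Greywater=15 Hollowpine=3 Ironridge=6 Juniper=24 → close Elkhorn (overflow 13)
  20÷5 = 4 each, +1 to first 0
Round 2: Ashgrove=21 Greywater=19 Hollowpine=7 Ironridge=10 Juniper=28 → close Juniper (overflow 15)
  28÷4 = 7 each, +1 to first 0
Round 3: Ashgrove=28 Greywater=26 Hollowpine=14 Ironridge=17 → close Ashgrove (overflow 13)
  28÷3 = 9 each, +1 to first 1
Round 4: Greywater=36 Hollowpine=23 Ironridge=26 → close Greywater (overflow 21)
  36÷2 = 18 each, +1 to first 0
Round 5: Hollowpine=41 Ironridge=44 → close Ironridge (overflow 30)
  44÷1 = 44 each, +1 to first 0

Closure order: Elkhorn, Juniper, Ashgrove, Greywater, Ironridge
Last habitat: Hollowpine with 85 animals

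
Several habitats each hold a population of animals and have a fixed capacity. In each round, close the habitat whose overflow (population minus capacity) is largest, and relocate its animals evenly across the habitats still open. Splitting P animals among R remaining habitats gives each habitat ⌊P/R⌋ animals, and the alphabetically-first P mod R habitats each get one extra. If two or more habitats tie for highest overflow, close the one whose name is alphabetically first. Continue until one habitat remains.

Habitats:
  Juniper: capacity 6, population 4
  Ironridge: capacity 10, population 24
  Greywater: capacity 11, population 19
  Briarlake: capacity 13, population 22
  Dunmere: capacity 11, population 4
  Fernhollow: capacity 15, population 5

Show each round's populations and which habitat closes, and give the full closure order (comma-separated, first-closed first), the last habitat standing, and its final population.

Round 1: Briarlake=22 Dunmere=4 Fernhollow=5 Greywater=19 Ironridge=24 Juniper=4 → close Ironridge (overflow 14)
  24÷5 = 4 each, +1 to first 4
Round 2: Briarlake=27 Dunmere=9 Fernhollow=10 Greywater=24 Juniper=8 → close Briarlake (overflow 14)
  27÷4 = 6 each, +1 to first 3
Round 3: Dunmere=16 Fernhollow=17 Greywater=31 Juniper=14 → close Greywater (overflow 20)
  31÷3 = 10 each, +1 to first 1
Round 4: Dunmere=27 Fernhollow=27 Juniper=24 → close Juniper (overflow 18)
  24÷2 = 12 each, +1 to first 0
Round 5: Dunmere=39 Fernhollow=39 → close Dunmere (overflow 28)
  39÷1 = 39 each, +1 to first 0

Closure order: Ironridge, Briarlake, Greywater, Juniper, Dunmere
Last habitat: Fernhollow with 78 animals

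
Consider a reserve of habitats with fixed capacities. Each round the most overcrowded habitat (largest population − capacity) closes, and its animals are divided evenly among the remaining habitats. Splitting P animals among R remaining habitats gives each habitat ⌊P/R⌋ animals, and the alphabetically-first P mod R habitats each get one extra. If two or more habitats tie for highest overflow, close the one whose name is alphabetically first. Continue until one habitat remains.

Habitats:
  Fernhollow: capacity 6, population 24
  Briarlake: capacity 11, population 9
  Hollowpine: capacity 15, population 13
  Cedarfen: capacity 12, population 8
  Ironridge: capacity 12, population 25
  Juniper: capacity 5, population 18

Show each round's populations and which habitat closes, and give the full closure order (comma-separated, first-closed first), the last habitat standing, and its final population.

Closure order: Fernhollow, Ironridge, Juniper, Briarlake, Cedarfen
Last habitat: Hollowpine with 97 animals

Round 1: Briarlake=9 Cedarfen=8 Fernhollow=24 Hollowpine=13 Ironridge=25 Juniper=18 → close Fernhollow (overflow 18)
  24÷5 = 4 each, +1 to first 4
Round 2: Briarlake=14 Cedarfen=13 Hollowpine=18 Ironridge=30 Juniper=22 → close Ironridge (overflow 18)
  30÷4 = 7 each, +1 to first 2
Round 3: Briarlake=22 Cedarfen=21 Hollowpine=25 Juniper=29 → close Juniper (overflow 24)
  29÷3 = 9 each, +1 to first 2
Round 4: Briarlake=32 Cedarfen=31 Hollowpine=34 → close Briarlake (overflow 21)
  32÷2 = 16 each, +1 to first 0
Round 5: Cedarfen=47 Hollowpine=50 → close Cedarfen (overflow 35)
  47÷1 = 47 each, +1 to first 0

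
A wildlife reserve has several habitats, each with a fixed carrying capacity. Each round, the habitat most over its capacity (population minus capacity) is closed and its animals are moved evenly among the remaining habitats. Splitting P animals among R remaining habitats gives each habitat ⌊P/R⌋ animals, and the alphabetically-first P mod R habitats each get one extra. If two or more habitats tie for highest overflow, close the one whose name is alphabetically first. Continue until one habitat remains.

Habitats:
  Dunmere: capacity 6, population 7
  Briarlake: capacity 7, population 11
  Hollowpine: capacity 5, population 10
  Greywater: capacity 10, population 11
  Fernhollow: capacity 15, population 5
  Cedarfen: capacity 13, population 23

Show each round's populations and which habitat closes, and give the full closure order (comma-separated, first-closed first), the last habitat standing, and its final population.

Round 1: Briarlake=11 Cedarfen=23 Dunmere=7 Fernhollow=5 Greywater=11 Hollowpine=10 → close Cedarfen (overflow 10)
  23÷5 = 4 each, +1 to first 3
Round 2: Briarlake=16 Dunmere=12 Fernhollow=10 Greywater=15 Hollowpine=14 → close Briarlake (overflow 9)
  16÷4 = 4 each, +1 to first 0
Round 3: Dunmere=16 Fernhollow=14 Greywater=19 Hollowpine=18 → close Hollowpine (overflow 13)
  18÷3 = 6 each, +1 to first 0
Round 4: Dunmere=22 Fernhollow=20 Greywater=25 → close Dunmere (overflow 16)
  22÷2 = 11 each, +1 to first 0
Round 5: Fernhollow=31 Greywater=36 → close Greywater (overflow 26)
  36÷1 = 36 each, +1 to first 0

Closure order: Cedarfen, Briarlake, Hollowpine, Dunmere, Greywater
Last habitat: Fernhollow with 67 animals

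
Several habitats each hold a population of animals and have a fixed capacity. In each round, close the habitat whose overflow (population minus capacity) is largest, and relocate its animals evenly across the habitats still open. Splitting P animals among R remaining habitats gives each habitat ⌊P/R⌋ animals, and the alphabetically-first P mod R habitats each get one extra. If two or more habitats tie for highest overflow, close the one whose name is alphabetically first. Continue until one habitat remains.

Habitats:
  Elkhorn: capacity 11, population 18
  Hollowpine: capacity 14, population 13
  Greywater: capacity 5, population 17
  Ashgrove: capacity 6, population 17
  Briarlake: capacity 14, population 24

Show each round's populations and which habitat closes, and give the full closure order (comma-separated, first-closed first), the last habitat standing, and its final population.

Round 1: Ashgrove=17 Briarlake=24 Elkhorn=18 Greywater=17 Hollowpine=13 → close Greywater (overflow 12)
  17÷4 = 4 each, +1 to first 1
Round 2: Ashgrove=22 Briarlake=28 Elkhorn=22 Hollowpine=17 → close Ashgrove (overflow 16)
  22÷3 = 7 each, +1 to first 1
Round 3: Briarlake=36 Elkhorn=29 Hollowpine=24 → close Briarlake (overflow 22)
  36÷2 = 18 each, +1 to first 0
Round 4: Elkhorn=47 Hollowpine=42 → close Elkhorn (overflow 36)
  47÷1 = 47 each, +1 to first 0

Closure order: Greywater, Ashgrove, Briarlake, Elkhorn
Last habitat: Hollowpine with 89 animals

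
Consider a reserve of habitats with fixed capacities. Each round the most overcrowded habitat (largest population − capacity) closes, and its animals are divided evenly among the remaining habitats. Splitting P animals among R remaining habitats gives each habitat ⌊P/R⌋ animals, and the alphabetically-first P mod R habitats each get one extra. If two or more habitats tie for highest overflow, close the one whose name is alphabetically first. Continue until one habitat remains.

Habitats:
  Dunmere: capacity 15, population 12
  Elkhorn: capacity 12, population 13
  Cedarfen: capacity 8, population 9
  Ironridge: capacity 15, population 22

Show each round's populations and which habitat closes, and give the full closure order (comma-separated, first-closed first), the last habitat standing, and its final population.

Round 1: Cedarfen=9 Dunmere=12 Elkhorn=13 Ironridge=22 → close Ironridge (overflow 7)
  22÷3 = 7 each, +1 to first 1
Round 2: Cedarfen=17 Dunmere=19 Elkhorn=20 → close Cedarfen (overflow 9)
  17÷2 = 8 each, +1 to first 1
Round 3: Dunmere=28 Elkhorn=28 → close Elkhorn (overflow 16)
  28÷1 = 28 each, +1 to first 0

Closure order: Ironridge, Cedarfen, Elkhorn
Last habitat: Dunmere with 56 animals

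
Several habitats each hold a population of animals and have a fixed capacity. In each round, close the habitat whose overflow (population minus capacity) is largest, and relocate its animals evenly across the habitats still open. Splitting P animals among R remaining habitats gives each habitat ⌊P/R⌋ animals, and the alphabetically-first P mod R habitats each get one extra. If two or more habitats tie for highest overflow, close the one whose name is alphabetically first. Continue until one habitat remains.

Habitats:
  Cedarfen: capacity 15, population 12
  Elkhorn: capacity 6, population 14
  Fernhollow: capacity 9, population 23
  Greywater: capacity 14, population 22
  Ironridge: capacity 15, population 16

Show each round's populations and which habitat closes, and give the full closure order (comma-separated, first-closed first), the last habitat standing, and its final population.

Round 1: Cedarfen=12 Elkhorn=14 Fernhollow=23 Greywater=22 Ironridge=16 → close Fernhollow (overflow 14)
  23÷4 = 5 each, +1 to first 3
Round 2: Cedarfen=18 Elkhorn=20 Greywater=28 Ironridge=21 → close Elkhorn (overflow 14)
  20÷3 = 6 each, +1 to first 2
Round 3: Cedarfen=25 Greywater=35 Ironridge=27 → close Greywater (overflow 21)
  35÷2 = 17 each, +1 to first 1
Round 4: Cedarfen=43 Ironridge=44 → close Ironridge (overflow 29)
  44÷1 = 44 each, +1 to first 0

Closure order: Fernhollow, Elkhorn, Greywater, Ironridge
Last habitat: Cedarfen with 87 animals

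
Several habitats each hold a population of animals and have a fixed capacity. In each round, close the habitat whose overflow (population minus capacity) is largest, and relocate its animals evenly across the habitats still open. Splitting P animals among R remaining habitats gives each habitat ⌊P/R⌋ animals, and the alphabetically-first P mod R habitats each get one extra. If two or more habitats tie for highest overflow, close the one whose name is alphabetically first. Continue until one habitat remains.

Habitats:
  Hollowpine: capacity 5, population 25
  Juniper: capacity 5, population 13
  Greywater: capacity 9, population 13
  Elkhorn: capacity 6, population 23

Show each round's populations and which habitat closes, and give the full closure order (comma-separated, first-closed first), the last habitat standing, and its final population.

Round 1: Elkhorn=23 Greywater=13 Hollowpine=25 Juniper=13 → close Hollowpine (overflow 20)
  25÷3 = 8 each, +1 to first 1
Round 2: Elkhorn=32 Greywater=21 Juniper=21 → close Elkhorn (overflow 26)
  32÷2 = 16 each, +1 to first 0
Round 3: Greywater=37 Juniper=37 → close Juniper (overflow 32)
  37÷1 = 37 each, +1 to first 0

Closure order: Hollowpine, Elkhorn, Juniper
Last habitat: Greywater with 74 animals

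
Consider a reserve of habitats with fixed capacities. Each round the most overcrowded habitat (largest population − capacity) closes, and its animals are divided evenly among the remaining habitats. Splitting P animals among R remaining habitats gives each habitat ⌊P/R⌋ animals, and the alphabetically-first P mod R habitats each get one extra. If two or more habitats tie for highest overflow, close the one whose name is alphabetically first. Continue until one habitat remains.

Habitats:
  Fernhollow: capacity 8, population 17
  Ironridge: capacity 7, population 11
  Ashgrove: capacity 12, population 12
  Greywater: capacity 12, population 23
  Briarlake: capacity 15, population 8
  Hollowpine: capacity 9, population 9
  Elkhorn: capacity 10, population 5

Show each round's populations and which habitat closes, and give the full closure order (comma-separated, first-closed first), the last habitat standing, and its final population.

Closure order: Greywater, Fernhollow, Ironridge, Ashgrove, Hollowpine, Briarlake
Last habitat: Elkhorn with 85 animals

Round 1: Ashgrove=12 Briarlake=8 Elkhorn=5 Fernhollow=17 Greywater=23 Hollowpine=9 Ironridge=11 → close Greywater (overflow 11)
  23÷6 = 3 each, +1 to first 5
Round 2: Ashgrove=16 Briarlake=12 Elkhorn=9 Fernhollow=21 Hollowpine=13 Ironridge=14 → close Fernhollow (overflow 13)
  21÷5 = 4 each, +1 to first 1
Round 3: Ashgrove=21 Briarlake=16 Elkhorn=13 Hollowpine=17 Ironridge=18 → close Ironridge (overflow 11)
  18÷4 = 4 each, +1 to first 2
Round 4: Ashgrove=26 Briarlake=21 Elkhorn=17 Hollowpine=21 → close Ashgrove (overflow 14)
  26÷3 = 8 each, +1 to first 2
Round 5: Briarlake=30 Elkhorn=26 Hollowpine=29 → close Hollowpine (overflow 20)
  29÷2 = 14 each, +1 to first 1
Round 6: Briarlake=45 Elkhorn=40 → close Briarlake (overflow 30)
  45÷1 = 45 each, +1 to first 0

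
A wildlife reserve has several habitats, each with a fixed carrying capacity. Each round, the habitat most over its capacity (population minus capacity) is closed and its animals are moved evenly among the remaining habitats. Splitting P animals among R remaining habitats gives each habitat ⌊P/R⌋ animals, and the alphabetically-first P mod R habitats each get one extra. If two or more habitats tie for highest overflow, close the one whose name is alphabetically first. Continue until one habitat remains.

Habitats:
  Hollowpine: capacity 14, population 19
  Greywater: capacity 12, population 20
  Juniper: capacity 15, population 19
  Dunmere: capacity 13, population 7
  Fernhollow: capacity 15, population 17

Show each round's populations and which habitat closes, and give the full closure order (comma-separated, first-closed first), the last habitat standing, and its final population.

Round 1: Dunmere=7 Fernhollow=17 Greywater=20 Hollowpine=19 Juniper=19 → close Greywater (overflow 8)
  20÷4 = 5 each, +1 to first 0
Round 2: Dunmere=12 Fernhollow=22 Hollowpine=24 Juniper=24 → close Hollowpine (overflow 10)
  24÷3 = 8 each, +1 to first 0
Round 3: Dunmere=20 Fernhollow=30 Juniper=32 → close Juniper (overflow 17)
  32÷2 = 16 each, +1 to first 0
Round 4: Dunmere=36 Fernhollow=46 → close Fernhollow (overflow 31)
  46÷1 = 46 each, +1 to first 0

Closure order: Greywater, Hollowpine, Juniper, Fernhollow
Last habitat: Dunmere with 82 animals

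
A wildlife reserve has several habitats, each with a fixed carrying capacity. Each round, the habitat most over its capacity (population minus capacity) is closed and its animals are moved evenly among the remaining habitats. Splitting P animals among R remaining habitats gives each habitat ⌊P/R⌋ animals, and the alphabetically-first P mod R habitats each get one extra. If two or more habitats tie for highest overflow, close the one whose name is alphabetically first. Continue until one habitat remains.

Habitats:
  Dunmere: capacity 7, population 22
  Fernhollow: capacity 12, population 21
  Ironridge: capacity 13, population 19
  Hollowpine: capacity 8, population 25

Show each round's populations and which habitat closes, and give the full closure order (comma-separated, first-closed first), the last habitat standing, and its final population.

Round 1: Dunmere=22 Fernhollow=21 Hollowpine=25 Ironridge=19 → close Hollowpine (overflow 17)
  25÷3 = 8 each, +1 to first 1
Round 2: Dunmere=31 Fernhollow=29 Ironridge=27 → close Dunmere (overflow 24)
  31÷2 = 15 each, +1 to first 1
Round 3: Fernhollow=45 Ironridge=42 → close Fernhollow (overflow 33)
  45÷1 = 45 each, +1 to first 0

Closure order: Hollowpine, Dunmere, Fernhollow
Last habitat: Ironridge with 87 animals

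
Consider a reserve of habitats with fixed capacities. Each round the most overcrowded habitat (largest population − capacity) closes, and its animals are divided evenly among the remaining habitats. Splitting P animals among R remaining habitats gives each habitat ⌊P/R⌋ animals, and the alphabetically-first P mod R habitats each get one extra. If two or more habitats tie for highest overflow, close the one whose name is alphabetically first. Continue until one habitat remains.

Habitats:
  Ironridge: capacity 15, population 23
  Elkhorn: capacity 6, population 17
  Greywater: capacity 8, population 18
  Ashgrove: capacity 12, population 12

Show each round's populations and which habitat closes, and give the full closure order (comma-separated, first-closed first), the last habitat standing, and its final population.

Closure order: Elkhorn, Greywater, Ironridge
Last habitat: Ashgrove with 70 animals

Round 1: Ashgrove=12 Elkhorn=17 Greywater=18 Ironridge=23 → close Elkhorn (overflow 11)
  17÷3 = 5 each, +1 to first 2
Round 2: Ashgrove=18 Greywater=24 Ironridge=28 → close Greywater (overflow 16)
  24÷2 = 12 each, +1 to first 0
Round 3: Ashgrove=30 Ironridge=40 → close Ironridge (overflow 25)
  40÷1 = 40 each, +1 to first 0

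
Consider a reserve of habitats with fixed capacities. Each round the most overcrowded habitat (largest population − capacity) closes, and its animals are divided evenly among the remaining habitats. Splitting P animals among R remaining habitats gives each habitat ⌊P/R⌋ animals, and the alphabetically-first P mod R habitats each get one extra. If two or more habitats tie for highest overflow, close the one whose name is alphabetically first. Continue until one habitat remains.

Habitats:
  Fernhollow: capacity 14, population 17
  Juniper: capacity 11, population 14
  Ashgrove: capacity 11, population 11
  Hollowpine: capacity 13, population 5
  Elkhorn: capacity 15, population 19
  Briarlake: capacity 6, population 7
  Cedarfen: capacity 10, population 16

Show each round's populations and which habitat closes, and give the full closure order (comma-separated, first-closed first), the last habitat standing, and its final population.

Closure order: Cedarfen, Elkhorn, Fernhollow, Briarlake, Juniper, Ashgrove
Last habitat: Hollowpine with 89 animals

Round 1: Ashgrove=11 Briarlake=7 Cedarfen=16 Elkhorn=19 Fernhollow=17 Hollowpine=5 Juniper=14 → close Cedarfen (overflow 6)
  16÷6 = 2 each, +1 to first 4
Round 2: Ashgrove=14 Briarlake=10 Elkhorn=22 Fernhollow=20 Hollowpine=7 Juniper=16 → close Elkhorn (overflow 7)
  22÷5 = 4 each, +1 to first 2
Round 3: Ashgrove=19 Briarlake=15 Fernhollow=24 Hollowpine=11 Juniper=20 → close Fernhollow (overflow 10)
  24÷4 = 6 each, +1 to first 0
Round 4: Ashgrove=25 Briarlake=21 Hollowpine=17 Juniper=26 → close Briarlake (overflow 15)
  21÷3 = 7 each, +1 to first 0
Round 5: Ashgrove=32 Hollowpine=24 Juniper=33 → close Juniper (overflow 22)
  33÷2 = 16 each, +1 to first 1
Round 6: Ashgrove=49 Hollowpine=40 → close Ashgrove (overflow 38)
  49÷1 = 49 each, +1 to first 0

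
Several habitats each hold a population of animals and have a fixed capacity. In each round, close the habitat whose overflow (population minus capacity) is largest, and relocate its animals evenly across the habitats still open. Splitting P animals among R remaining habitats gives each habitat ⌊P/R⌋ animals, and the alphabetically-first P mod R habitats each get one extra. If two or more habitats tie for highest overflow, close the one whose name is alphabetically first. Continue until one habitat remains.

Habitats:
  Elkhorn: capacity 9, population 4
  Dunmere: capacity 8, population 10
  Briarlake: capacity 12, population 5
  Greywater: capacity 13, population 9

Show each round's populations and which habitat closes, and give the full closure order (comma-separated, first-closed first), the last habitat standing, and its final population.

Closure order: Dunmere, Greywater, Elkhorn
Last habitat: Briarlake with 28 animals

Round 1: Briarlake=5 Dunmere=10 Elkhorn=4 Greywater=9 → close Dunmere (overflow 2)
  10÷3 = 3 each, +1 to first 1
Round 2: Briarlake=9 Elkhorn=7 Greywater=12 → close Greywater (overflow -1)
  12÷2 = 6 each, +1 to first 0
Round 3: Briarlake=15 Elkhorn=13 → close Elkhorn (overflow 4)
  13÷1 = 13 each, +1 to first 0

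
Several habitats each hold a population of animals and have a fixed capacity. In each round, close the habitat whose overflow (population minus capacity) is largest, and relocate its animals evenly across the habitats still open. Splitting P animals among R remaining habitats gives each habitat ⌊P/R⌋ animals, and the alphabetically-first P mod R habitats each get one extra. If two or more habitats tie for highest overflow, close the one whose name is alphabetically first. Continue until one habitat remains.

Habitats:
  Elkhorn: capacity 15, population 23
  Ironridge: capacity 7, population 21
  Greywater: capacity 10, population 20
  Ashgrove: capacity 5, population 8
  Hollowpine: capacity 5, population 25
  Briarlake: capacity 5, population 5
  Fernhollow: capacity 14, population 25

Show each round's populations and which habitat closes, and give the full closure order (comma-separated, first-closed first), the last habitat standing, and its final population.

Round 1: Ashgrove=8 Briarlake=5 Elkhorn=23 Fernhollow=25 Greywater=20 Hollowpine=25 Ironridge=21 → close Hollowpine (overflow 20)
  25÷6 = 4 each, +1 to first 1
Round 2: Ashgrove=13 Briarlake=9 Elkhorn=27 Fernhollow=29 Greywater=24 Ironridge=25 → close Ironridge (overflow 18)
  25÷5 = 5 each, +1 to first 0
Round 3: Ashgrove=18 Briarlake=14 Elkhorn=32 Fernhollow=34 Greywater=29 → close Fernhollow (overflow 20)
  34÷4 = 8 each, +1 to first 2
Round 4: Ashgrove=27 Briarlake=23 Elkhorn=40 Greywater=37 → close Greywater (overflow 27)
  37÷3 = 12 each, +1 to first 1
Round 5: Ashgrove=40 Briarlake=35 Elkhorn=52 → close Elkhorn (overflow 37)
  52÷2 = 26 each, +1 to first 0
Round 6: Ashgrove=66 Briarlake=61 → close Ashgrove (overflow 61)
  66÷1 = 66 each, +1 to first 0

Closure order: Hollowpine, Ironridge, Fernhollow, Greywater, Elkhorn, Ashgrove
Last habitat: Briarlake with 127 animals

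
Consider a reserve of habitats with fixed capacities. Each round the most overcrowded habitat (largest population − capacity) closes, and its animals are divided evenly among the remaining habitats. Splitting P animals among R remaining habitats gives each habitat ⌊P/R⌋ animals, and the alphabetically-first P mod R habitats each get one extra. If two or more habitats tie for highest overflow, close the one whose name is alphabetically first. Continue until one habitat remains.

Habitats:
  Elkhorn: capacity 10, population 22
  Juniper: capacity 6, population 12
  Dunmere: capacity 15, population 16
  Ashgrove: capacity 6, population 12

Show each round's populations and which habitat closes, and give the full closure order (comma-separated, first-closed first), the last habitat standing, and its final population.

Closure order: Elkhorn, Ashgrove, Juniper
Last habitat: Dunmere with 62 animals

Round 1: Ashgrove=12 Dunmere=16 Elkhorn=22 Juniper=12 → close Elkhorn (overflow 12)
  22÷3 = 7 each, +1 to first 1
Round 2: Ashgrove=20 Dunmere=23 Juniper=19 → close Ashgrove (overflow 14)
  20÷2 = 10 each, +1 to first 0
Round 3: Dunmere=33 Juniper=29 → close Juniper (overflow 23)
  29÷1 = 29 each, +1 to first 0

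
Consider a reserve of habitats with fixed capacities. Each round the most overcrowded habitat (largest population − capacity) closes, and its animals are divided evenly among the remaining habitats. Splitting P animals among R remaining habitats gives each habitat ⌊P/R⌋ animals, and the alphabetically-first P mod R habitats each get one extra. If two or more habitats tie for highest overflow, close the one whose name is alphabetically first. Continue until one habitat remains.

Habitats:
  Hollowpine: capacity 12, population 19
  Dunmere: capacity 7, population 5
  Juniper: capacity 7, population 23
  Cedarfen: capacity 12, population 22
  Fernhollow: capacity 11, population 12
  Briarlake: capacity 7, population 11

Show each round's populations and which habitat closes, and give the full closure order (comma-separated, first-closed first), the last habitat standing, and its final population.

Round 1: Briarlake=11 Cedarfen=22 Dunmere=5 Fernhollow=12 Hollowpine=19 Juniper=23 → close Juniper (overflow 16)
  23÷5 = 4 each, +1 to first 3
Round 2: Briarlake=16 Cedarfen=27 Dunmere=10 Fernhollow=16 Hollowpine=23 → close Cedarfen (overflow 15)
  27÷4 = 6 each, +1 to first 3
Round 3: Briarlake=23 Dunmere=17 Fernhollow=23 Hollowpine=29 → close Hollowpine (overflow 17)
  29÷3 = 9 each, +1 to first 2
Round 4: Briarlake=33 Dunmere=27 Fernhollow=32 → close Briarlake (overflow 26)
  33÷2 = 16 each, +1 to first 1
Round 5: Dunmere=44 Fernhollow=48 → close Dunmere (overflow 37)
  44÷1 = 44 each, +1 to first 0

Closure order: Juniper, Cedarfen, Hollowpine, Briarlake, Dunmere
Last habitat: Fernhollow with 92 animals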